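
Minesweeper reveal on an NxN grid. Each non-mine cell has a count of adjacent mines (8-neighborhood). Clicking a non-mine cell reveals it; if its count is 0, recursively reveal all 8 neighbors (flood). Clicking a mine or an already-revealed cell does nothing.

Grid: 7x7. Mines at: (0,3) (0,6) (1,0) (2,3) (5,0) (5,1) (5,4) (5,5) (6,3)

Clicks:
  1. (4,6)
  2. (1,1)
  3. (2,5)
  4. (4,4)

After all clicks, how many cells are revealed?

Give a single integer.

Answer: 13

Derivation:
Click 1 (4,6) count=1: revealed 1 new [(4,6)] -> total=1
Click 2 (1,1) count=1: revealed 1 new [(1,1)] -> total=2
Click 3 (2,5) count=0: revealed 11 new [(1,4) (1,5) (1,6) (2,4) (2,5) (2,6) (3,4) (3,5) (3,6) (4,4) (4,5)] -> total=13
Click 4 (4,4) count=2: revealed 0 new [(none)] -> total=13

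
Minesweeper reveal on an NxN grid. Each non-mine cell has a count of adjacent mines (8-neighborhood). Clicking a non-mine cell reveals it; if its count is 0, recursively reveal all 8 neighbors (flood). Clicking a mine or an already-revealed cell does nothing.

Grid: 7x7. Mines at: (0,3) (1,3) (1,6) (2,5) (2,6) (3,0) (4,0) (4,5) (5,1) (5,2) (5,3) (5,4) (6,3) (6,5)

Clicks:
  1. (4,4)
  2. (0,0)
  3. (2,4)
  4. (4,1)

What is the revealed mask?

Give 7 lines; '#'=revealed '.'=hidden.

Click 1 (4,4) count=3: revealed 1 new [(4,4)] -> total=1
Click 2 (0,0) count=0: revealed 9 new [(0,0) (0,1) (0,2) (1,0) (1,1) (1,2) (2,0) (2,1) (2,2)] -> total=10
Click 3 (2,4) count=2: revealed 1 new [(2,4)] -> total=11
Click 4 (4,1) count=4: revealed 1 new [(4,1)] -> total=12

Answer: ###....
###....
###.#..
.......
.#..#..
.......
.......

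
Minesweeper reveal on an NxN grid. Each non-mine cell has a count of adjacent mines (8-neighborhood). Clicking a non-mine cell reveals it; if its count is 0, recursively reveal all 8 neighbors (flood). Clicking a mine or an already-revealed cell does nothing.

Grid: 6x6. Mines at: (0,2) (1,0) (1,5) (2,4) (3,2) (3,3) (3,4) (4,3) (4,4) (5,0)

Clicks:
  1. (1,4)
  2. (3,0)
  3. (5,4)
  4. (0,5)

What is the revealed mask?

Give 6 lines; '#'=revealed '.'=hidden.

Click 1 (1,4) count=2: revealed 1 new [(1,4)] -> total=1
Click 2 (3,0) count=0: revealed 6 new [(2,0) (2,1) (3,0) (3,1) (4,0) (4,1)] -> total=7
Click 3 (5,4) count=2: revealed 1 new [(5,4)] -> total=8
Click 4 (0,5) count=1: revealed 1 new [(0,5)] -> total=9

Answer: .....#
....#.
##....
##....
##....
....#.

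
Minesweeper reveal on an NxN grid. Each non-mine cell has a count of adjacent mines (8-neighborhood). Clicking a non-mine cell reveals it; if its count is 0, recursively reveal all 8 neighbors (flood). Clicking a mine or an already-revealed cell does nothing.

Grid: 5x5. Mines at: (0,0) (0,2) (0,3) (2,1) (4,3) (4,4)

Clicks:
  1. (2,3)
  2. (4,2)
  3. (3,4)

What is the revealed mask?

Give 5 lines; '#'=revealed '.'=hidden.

Click 1 (2,3) count=0: revealed 9 new [(1,2) (1,3) (1,4) (2,2) (2,3) (2,4) (3,2) (3,3) (3,4)] -> total=9
Click 2 (4,2) count=1: revealed 1 new [(4,2)] -> total=10
Click 3 (3,4) count=2: revealed 0 new [(none)] -> total=10

Answer: .....
..###
..###
..###
..#..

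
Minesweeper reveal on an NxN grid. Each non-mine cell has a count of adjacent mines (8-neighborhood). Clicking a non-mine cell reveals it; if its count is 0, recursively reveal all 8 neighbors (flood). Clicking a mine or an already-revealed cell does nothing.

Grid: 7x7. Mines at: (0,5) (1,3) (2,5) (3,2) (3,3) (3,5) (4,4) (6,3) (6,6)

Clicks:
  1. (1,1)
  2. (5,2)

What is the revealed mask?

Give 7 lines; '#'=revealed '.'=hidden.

Answer: ###....
###....
###....
##.....
###....
###....
###....

Derivation:
Click 1 (1,1) count=0: revealed 20 new [(0,0) (0,1) (0,2) (1,0) (1,1) (1,2) (2,0) (2,1) (2,2) (3,0) (3,1) (4,0) (4,1) (4,2) (5,0) (5,1) (5,2) (6,0) (6,1) (6,2)] -> total=20
Click 2 (5,2) count=1: revealed 0 new [(none)] -> total=20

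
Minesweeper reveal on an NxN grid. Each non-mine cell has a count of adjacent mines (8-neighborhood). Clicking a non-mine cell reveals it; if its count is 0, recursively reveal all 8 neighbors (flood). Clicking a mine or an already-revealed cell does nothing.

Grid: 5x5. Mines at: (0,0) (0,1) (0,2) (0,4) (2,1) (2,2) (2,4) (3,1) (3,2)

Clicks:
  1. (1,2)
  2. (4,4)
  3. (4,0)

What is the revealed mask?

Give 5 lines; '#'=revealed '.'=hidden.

Click 1 (1,2) count=4: revealed 1 new [(1,2)] -> total=1
Click 2 (4,4) count=0: revealed 4 new [(3,3) (3,4) (4,3) (4,4)] -> total=5
Click 3 (4,0) count=1: revealed 1 new [(4,0)] -> total=6

Answer: .....
..#..
.....
...##
#..##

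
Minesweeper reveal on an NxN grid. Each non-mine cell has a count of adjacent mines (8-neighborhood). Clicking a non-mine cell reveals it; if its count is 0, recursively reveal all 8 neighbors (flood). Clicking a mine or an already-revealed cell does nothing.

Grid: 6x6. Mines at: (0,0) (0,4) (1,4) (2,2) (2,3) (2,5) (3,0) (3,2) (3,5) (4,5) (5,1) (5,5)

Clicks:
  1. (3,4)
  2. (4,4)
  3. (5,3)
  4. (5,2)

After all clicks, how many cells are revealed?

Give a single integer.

Click 1 (3,4) count=4: revealed 1 new [(3,4)] -> total=1
Click 2 (4,4) count=3: revealed 1 new [(4,4)] -> total=2
Click 3 (5,3) count=0: revealed 5 new [(4,2) (4,3) (5,2) (5,3) (5,4)] -> total=7
Click 4 (5,2) count=1: revealed 0 new [(none)] -> total=7

Answer: 7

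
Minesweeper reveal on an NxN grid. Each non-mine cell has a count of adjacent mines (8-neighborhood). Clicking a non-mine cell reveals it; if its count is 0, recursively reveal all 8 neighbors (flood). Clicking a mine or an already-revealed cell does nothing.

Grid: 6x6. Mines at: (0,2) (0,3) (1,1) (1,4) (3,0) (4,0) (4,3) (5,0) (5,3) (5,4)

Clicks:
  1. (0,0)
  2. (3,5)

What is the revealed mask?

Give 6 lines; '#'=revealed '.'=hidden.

Answer: #.....
......
....##
....##
....##
......

Derivation:
Click 1 (0,0) count=1: revealed 1 new [(0,0)] -> total=1
Click 2 (3,5) count=0: revealed 6 new [(2,4) (2,5) (3,4) (3,5) (4,4) (4,5)] -> total=7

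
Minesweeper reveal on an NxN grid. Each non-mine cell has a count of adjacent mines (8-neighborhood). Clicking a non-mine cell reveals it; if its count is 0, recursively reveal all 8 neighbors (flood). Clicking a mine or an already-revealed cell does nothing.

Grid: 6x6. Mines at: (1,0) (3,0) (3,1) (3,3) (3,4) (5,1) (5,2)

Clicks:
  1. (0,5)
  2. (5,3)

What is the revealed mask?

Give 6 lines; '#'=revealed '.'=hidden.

Answer: .#####
.#####
.#####
......
......
...#..

Derivation:
Click 1 (0,5) count=0: revealed 15 new [(0,1) (0,2) (0,3) (0,4) (0,5) (1,1) (1,2) (1,3) (1,4) (1,5) (2,1) (2,2) (2,3) (2,4) (2,5)] -> total=15
Click 2 (5,3) count=1: revealed 1 new [(5,3)] -> total=16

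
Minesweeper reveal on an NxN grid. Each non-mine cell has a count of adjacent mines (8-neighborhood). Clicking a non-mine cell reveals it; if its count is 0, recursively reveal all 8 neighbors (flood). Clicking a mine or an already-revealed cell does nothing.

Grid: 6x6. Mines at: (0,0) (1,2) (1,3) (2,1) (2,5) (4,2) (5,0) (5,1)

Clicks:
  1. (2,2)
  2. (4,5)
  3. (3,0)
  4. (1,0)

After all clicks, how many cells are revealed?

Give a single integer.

Answer: 12

Derivation:
Click 1 (2,2) count=3: revealed 1 new [(2,2)] -> total=1
Click 2 (4,5) count=0: revealed 9 new [(3,3) (3,4) (3,5) (4,3) (4,4) (4,5) (5,3) (5,4) (5,5)] -> total=10
Click 3 (3,0) count=1: revealed 1 new [(3,0)] -> total=11
Click 4 (1,0) count=2: revealed 1 new [(1,0)] -> total=12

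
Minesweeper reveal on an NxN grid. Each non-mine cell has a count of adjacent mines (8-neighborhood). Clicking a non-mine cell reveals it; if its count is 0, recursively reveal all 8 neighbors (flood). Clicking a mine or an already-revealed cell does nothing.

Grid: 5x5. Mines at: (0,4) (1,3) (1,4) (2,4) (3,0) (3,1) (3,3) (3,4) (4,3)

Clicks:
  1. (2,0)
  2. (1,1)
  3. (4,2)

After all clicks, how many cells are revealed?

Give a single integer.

Answer: 10

Derivation:
Click 1 (2,0) count=2: revealed 1 new [(2,0)] -> total=1
Click 2 (1,1) count=0: revealed 8 new [(0,0) (0,1) (0,2) (1,0) (1,1) (1,2) (2,1) (2,2)] -> total=9
Click 3 (4,2) count=3: revealed 1 new [(4,2)] -> total=10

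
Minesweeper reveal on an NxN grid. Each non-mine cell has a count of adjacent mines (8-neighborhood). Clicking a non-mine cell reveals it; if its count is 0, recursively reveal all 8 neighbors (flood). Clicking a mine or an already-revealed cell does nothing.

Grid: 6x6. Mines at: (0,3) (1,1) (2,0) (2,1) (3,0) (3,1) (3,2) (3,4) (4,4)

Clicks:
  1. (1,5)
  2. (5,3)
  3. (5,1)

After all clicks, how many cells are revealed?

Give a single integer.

Answer: 14

Derivation:
Click 1 (1,5) count=0: revealed 6 new [(0,4) (0,5) (1,4) (1,5) (2,4) (2,5)] -> total=6
Click 2 (5,3) count=1: revealed 1 new [(5,3)] -> total=7
Click 3 (5,1) count=0: revealed 7 new [(4,0) (4,1) (4,2) (4,3) (5,0) (5,1) (5,2)] -> total=14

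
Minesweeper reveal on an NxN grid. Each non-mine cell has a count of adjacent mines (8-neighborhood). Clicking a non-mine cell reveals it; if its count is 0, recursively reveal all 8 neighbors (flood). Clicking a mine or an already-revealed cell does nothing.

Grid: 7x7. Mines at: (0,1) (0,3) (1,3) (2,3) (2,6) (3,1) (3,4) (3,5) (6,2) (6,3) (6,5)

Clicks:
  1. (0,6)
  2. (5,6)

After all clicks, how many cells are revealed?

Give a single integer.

Click 1 (0,6) count=0: revealed 6 new [(0,4) (0,5) (0,6) (1,4) (1,5) (1,6)] -> total=6
Click 2 (5,6) count=1: revealed 1 new [(5,6)] -> total=7

Answer: 7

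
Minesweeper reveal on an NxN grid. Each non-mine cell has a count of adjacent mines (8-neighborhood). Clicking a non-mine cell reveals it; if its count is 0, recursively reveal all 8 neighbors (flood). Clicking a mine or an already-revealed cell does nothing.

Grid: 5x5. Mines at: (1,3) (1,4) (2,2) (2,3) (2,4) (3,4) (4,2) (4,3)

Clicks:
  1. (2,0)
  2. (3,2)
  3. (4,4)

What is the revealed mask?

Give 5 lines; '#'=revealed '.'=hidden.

Click 1 (2,0) count=0: revealed 12 new [(0,0) (0,1) (0,2) (1,0) (1,1) (1,2) (2,0) (2,1) (3,0) (3,1) (4,0) (4,1)] -> total=12
Click 2 (3,2) count=4: revealed 1 new [(3,2)] -> total=13
Click 3 (4,4) count=2: revealed 1 new [(4,4)] -> total=14

Answer: ###..
###..
##...
###..
##..#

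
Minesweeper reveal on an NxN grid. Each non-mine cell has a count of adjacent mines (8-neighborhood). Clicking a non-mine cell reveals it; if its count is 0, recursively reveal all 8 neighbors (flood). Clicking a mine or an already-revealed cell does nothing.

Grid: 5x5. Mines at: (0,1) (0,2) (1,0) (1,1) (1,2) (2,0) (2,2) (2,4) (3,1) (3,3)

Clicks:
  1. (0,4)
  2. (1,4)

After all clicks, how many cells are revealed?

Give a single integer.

Click 1 (0,4) count=0: revealed 4 new [(0,3) (0,4) (1,3) (1,4)] -> total=4
Click 2 (1,4) count=1: revealed 0 new [(none)] -> total=4

Answer: 4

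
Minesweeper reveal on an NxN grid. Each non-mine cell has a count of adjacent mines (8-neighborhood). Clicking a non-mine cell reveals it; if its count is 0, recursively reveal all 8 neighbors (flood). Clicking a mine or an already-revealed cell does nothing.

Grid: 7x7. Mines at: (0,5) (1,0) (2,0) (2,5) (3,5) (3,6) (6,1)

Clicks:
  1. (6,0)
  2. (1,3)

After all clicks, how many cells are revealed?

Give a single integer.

Answer: 37

Derivation:
Click 1 (6,0) count=1: revealed 1 new [(6,0)] -> total=1
Click 2 (1,3) count=0: revealed 36 new [(0,1) (0,2) (0,3) (0,4) (1,1) (1,2) (1,3) (1,4) (2,1) (2,2) (2,3) (2,4) (3,0) (3,1) (3,2) (3,3) (3,4) (4,0) (4,1) (4,2) (4,3) (4,4) (4,5) (4,6) (5,0) (5,1) (5,2) (5,3) (5,4) (5,5) (5,6) (6,2) (6,3) (6,4) (6,5) (6,6)] -> total=37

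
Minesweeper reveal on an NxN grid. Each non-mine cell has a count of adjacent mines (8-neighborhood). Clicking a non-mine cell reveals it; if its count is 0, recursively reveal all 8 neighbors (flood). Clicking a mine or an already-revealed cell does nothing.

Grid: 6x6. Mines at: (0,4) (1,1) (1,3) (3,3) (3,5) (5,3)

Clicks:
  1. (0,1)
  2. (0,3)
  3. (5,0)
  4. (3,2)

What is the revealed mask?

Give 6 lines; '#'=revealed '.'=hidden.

Click 1 (0,1) count=1: revealed 1 new [(0,1)] -> total=1
Click 2 (0,3) count=2: revealed 1 new [(0,3)] -> total=2
Click 3 (5,0) count=0: revealed 12 new [(2,0) (2,1) (2,2) (3,0) (3,1) (3,2) (4,0) (4,1) (4,2) (5,0) (5,1) (5,2)] -> total=14
Click 4 (3,2) count=1: revealed 0 new [(none)] -> total=14

Answer: .#.#..
......
###...
###...
###...
###...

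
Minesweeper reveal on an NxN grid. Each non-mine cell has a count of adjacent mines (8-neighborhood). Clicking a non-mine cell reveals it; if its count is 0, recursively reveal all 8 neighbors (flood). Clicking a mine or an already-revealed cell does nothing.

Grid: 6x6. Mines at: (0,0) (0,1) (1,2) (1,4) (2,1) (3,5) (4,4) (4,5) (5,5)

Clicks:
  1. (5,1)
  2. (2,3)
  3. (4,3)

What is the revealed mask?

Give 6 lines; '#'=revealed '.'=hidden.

Click 1 (5,1) count=0: revealed 12 new [(3,0) (3,1) (3,2) (3,3) (4,0) (4,1) (4,2) (4,3) (5,0) (5,1) (5,2) (5,3)] -> total=12
Click 2 (2,3) count=2: revealed 1 new [(2,3)] -> total=13
Click 3 (4,3) count=1: revealed 0 new [(none)] -> total=13

Answer: ......
......
...#..
####..
####..
####..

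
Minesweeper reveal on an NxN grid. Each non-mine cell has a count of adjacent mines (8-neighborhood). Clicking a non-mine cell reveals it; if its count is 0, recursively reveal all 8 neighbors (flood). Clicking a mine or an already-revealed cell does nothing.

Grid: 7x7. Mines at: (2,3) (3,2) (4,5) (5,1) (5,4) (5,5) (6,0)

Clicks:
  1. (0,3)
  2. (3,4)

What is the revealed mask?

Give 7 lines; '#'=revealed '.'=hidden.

Answer: #######
#######
###.###
##..###
##.....
.......
.......

Derivation:
Click 1 (0,3) count=0: revealed 27 new [(0,0) (0,1) (0,2) (0,3) (0,4) (0,5) (0,6) (1,0) (1,1) (1,2) (1,3) (1,4) (1,5) (1,6) (2,0) (2,1) (2,2) (2,4) (2,5) (2,6) (3,0) (3,1) (3,4) (3,5) (3,6) (4,0) (4,1)] -> total=27
Click 2 (3,4) count=2: revealed 0 new [(none)] -> total=27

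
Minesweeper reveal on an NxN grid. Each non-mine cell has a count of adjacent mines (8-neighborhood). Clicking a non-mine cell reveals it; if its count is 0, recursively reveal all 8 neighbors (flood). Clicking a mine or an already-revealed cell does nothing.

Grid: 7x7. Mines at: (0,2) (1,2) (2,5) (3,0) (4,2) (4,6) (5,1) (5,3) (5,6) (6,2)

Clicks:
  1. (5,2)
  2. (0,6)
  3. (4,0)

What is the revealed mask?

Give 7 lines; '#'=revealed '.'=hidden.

Answer: ...####
...####
.......
.......
#......
..#....
.......

Derivation:
Click 1 (5,2) count=4: revealed 1 new [(5,2)] -> total=1
Click 2 (0,6) count=0: revealed 8 new [(0,3) (0,4) (0,5) (0,6) (1,3) (1,4) (1,5) (1,6)] -> total=9
Click 3 (4,0) count=2: revealed 1 new [(4,0)] -> total=10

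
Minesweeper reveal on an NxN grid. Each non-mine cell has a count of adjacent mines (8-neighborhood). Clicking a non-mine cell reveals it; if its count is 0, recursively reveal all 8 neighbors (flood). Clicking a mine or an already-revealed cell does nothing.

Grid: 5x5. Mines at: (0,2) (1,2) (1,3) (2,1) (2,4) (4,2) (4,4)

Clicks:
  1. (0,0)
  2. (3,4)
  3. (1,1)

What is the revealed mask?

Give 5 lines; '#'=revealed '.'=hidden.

Click 1 (0,0) count=0: revealed 4 new [(0,0) (0,1) (1,0) (1,1)] -> total=4
Click 2 (3,4) count=2: revealed 1 new [(3,4)] -> total=5
Click 3 (1,1) count=3: revealed 0 new [(none)] -> total=5

Answer: ##...
##...
.....
....#
.....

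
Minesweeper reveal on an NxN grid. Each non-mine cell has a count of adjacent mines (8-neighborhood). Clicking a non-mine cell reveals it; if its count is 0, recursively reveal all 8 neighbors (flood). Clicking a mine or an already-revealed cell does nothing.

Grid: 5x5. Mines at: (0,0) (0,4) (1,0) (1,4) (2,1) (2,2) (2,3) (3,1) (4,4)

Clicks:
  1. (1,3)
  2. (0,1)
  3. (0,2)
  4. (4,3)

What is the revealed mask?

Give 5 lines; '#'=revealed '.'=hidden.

Answer: .###.
.###.
.....
.....
...#.

Derivation:
Click 1 (1,3) count=4: revealed 1 new [(1,3)] -> total=1
Click 2 (0,1) count=2: revealed 1 new [(0,1)] -> total=2
Click 3 (0,2) count=0: revealed 4 new [(0,2) (0,3) (1,1) (1,2)] -> total=6
Click 4 (4,3) count=1: revealed 1 new [(4,3)] -> total=7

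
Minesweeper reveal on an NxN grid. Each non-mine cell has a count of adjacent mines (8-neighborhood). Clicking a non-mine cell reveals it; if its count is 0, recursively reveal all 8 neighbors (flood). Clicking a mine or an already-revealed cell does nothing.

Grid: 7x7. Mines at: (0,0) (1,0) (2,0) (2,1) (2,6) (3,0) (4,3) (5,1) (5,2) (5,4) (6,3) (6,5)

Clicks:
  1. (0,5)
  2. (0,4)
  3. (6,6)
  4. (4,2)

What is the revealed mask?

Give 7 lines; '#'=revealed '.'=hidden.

Answer: .######
.######
..####.
..####.
..#....
.......
......#

Derivation:
Click 1 (0,5) count=0: revealed 20 new [(0,1) (0,2) (0,3) (0,4) (0,5) (0,6) (1,1) (1,2) (1,3) (1,4) (1,5) (1,6) (2,2) (2,3) (2,4) (2,5) (3,2) (3,3) (3,4) (3,5)] -> total=20
Click 2 (0,4) count=0: revealed 0 new [(none)] -> total=20
Click 3 (6,6) count=1: revealed 1 new [(6,6)] -> total=21
Click 4 (4,2) count=3: revealed 1 new [(4,2)] -> total=22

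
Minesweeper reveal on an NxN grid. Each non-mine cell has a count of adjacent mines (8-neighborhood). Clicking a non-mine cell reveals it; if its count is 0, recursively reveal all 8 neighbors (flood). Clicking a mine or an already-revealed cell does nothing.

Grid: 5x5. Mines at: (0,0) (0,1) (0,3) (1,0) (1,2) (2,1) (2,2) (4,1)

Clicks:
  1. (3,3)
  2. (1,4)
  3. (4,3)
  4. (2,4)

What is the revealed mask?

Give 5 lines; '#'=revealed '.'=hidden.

Click 1 (3,3) count=1: revealed 1 new [(3,3)] -> total=1
Click 2 (1,4) count=1: revealed 1 new [(1,4)] -> total=2
Click 3 (4,3) count=0: revealed 8 new [(1,3) (2,3) (2,4) (3,2) (3,4) (4,2) (4,3) (4,4)] -> total=10
Click 4 (2,4) count=0: revealed 0 new [(none)] -> total=10

Answer: .....
...##
...##
..###
..###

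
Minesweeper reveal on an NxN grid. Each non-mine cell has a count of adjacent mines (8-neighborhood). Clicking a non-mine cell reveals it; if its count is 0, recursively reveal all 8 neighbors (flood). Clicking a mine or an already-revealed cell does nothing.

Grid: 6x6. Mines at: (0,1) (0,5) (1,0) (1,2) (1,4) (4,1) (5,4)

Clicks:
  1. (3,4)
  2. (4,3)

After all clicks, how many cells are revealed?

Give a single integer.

Click 1 (3,4) count=0: revealed 12 new [(2,2) (2,3) (2,4) (2,5) (3,2) (3,3) (3,4) (3,5) (4,2) (4,3) (4,4) (4,5)] -> total=12
Click 2 (4,3) count=1: revealed 0 new [(none)] -> total=12

Answer: 12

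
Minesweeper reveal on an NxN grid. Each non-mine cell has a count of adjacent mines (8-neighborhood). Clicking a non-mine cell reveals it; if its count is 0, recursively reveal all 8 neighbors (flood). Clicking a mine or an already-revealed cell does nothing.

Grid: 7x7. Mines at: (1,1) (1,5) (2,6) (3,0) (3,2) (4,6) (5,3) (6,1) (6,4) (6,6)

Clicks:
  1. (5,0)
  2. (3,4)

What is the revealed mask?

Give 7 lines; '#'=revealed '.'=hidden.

Click 1 (5,0) count=1: revealed 1 new [(5,0)] -> total=1
Click 2 (3,4) count=0: revealed 9 new [(2,3) (2,4) (2,5) (3,3) (3,4) (3,5) (4,3) (4,4) (4,5)] -> total=10

Answer: .......
.......
...###.
...###.
...###.
#......
.......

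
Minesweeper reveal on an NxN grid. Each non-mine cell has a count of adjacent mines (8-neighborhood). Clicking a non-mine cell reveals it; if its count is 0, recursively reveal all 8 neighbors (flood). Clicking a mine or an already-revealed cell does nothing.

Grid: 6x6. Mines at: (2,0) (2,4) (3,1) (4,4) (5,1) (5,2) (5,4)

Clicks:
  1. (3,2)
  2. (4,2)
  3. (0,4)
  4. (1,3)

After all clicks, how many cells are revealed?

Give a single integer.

Answer: 17

Derivation:
Click 1 (3,2) count=1: revealed 1 new [(3,2)] -> total=1
Click 2 (4,2) count=3: revealed 1 new [(4,2)] -> total=2
Click 3 (0,4) count=0: revealed 15 new [(0,0) (0,1) (0,2) (0,3) (0,4) (0,5) (1,0) (1,1) (1,2) (1,3) (1,4) (1,5) (2,1) (2,2) (2,3)] -> total=17
Click 4 (1,3) count=1: revealed 0 new [(none)] -> total=17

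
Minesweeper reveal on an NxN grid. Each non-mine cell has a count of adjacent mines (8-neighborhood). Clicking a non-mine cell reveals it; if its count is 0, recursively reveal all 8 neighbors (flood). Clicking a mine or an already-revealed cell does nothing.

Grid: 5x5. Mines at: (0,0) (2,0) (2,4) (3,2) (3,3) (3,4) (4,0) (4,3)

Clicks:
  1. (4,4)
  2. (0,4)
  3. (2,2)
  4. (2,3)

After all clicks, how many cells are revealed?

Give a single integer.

Click 1 (4,4) count=3: revealed 1 new [(4,4)] -> total=1
Click 2 (0,4) count=0: revealed 11 new [(0,1) (0,2) (0,3) (0,4) (1,1) (1,2) (1,3) (1,4) (2,1) (2,2) (2,3)] -> total=12
Click 3 (2,2) count=2: revealed 0 new [(none)] -> total=12
Click 4 (2,3) count=4: revealed 0 new [(none)] -> total=12

Answer: 12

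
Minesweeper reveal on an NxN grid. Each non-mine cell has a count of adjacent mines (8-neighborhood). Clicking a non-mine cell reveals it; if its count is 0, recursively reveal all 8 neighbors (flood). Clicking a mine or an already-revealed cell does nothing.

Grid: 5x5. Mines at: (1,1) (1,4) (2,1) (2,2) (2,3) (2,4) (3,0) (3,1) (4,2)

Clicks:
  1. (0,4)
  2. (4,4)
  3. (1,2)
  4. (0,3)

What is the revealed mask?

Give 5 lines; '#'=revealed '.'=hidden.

Click 1 (0,4) count=1: revealed 1 new [(0,4)] -> total=1
Click 2 (4,4) count=0: revealed 4 new [(3,3) (3,4) (4,3) (4,4)] -> total=5
Click 3 (1,2) count=4: revealed 1 new [(1,2)] -> total=6
Click 4 (0,3) count=1: revealed 1 new [(0,3)] -> total=7

Answer: ...##
..#..
.....
...##
...##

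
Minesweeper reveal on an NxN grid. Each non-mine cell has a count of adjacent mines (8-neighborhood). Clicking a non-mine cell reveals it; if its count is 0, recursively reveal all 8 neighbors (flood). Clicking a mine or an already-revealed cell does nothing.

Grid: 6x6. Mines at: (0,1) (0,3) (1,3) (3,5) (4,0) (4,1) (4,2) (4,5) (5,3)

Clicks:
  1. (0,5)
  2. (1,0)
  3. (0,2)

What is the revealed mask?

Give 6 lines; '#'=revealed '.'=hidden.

Click 1 (0,5) count=0: revealed 6 new [(0,4) (0,5) (1,4) (1,5) (2,4) (2,5)] -> total=6
Click 2 (1,0) count=1: revealed 1 new [(1,0)] -> total=7
Click 3 (0,2) count=3: revealed 1 new [(0,2)] -> total=8

Answer: ..#.##
#...##
....##
......
......
......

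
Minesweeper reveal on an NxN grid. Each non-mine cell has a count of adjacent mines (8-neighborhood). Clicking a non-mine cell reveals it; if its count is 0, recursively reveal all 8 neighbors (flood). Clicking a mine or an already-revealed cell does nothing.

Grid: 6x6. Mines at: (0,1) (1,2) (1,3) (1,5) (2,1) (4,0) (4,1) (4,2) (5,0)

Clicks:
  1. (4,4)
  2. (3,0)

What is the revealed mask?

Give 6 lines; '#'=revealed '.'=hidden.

Answer: ......
......
...###
#..###
...###
...###

Derivation:
Click 1 (4,4) count=0: revealed 12 new [(2,3) (2,4) (2,5) (3,3) (3,4) (3,5) (4,3) (4,4) (4,5) (5,3) (5,4) (5,5)] -> total=12
Click 2 (3,0) count=3: revealed 1 new [(3,0)] -> total=13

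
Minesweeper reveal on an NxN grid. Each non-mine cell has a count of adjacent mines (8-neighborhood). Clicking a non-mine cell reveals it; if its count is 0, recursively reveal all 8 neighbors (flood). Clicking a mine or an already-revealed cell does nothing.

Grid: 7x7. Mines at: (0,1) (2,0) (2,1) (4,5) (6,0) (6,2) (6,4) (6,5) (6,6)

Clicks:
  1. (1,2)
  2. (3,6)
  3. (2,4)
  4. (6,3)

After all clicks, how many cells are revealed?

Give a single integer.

Click 1 (1,2) count=2: revealed 1 new [(1,2)] -> total=1
Click 2 (3,6) count=1: revealed 1 new [(3,6)] -> total=2
Click 3 (2,4) count=0: revealed 30 new [(0,2) (0,3) (0,4) (0,5) (0,6) (1,3) (1,4) (1,5) (1,6) (2,2) (2,3) (2,4) (2,5) (2,6) (3,0) (3,1) (3,2) (3,3) (3,4) (3,5) (4,0) (4,1) (4,2) (4,3) (4,4) (5,0) (5,1) (5,2) (5,3) (5,4)] -> total=32
Click 4 (6,3) count=2: revealed 1 new [(6,3)] -> total=33

Answer: 33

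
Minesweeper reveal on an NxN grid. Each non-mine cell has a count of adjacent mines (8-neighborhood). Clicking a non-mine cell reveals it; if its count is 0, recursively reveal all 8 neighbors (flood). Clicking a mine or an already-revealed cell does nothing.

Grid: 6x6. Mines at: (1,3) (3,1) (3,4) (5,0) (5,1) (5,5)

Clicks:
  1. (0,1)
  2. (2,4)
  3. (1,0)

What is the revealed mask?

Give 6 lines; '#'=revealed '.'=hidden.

Click 1 (0,1) count=0: revealed 9 new [(0,0) (0,1) (0,2) (1,0) (1,1) (1,2) (2,0) (2,1) (2,2)] -> total=9
Click 2 (2,4) count=2: revealed 1 new [(2,4)] -> total=10
Click 3 (1,0) count=0: revealed 0 new [(none)] -> total=10

Answer: ###...
###...
###.#.
......
......
......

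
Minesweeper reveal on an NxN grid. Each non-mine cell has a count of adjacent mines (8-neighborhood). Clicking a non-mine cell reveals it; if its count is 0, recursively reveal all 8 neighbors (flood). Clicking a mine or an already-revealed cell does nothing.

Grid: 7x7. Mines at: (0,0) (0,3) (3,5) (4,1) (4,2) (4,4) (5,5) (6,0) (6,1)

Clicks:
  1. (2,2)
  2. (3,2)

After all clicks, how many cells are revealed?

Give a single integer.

Click 1 (2,2) count=0: revealed 15 new [(1,0) (1,1) (1,2) (1,3) (1,4) (2,0) (2,1) (2,2) (2,3) (2,4) (3,0) (3,1) (3,2) (3,3) (3,4)] -> total=15
Click 2 (3,2) count=2: revealed 0 new [(none)] -> total=15

Answer: 15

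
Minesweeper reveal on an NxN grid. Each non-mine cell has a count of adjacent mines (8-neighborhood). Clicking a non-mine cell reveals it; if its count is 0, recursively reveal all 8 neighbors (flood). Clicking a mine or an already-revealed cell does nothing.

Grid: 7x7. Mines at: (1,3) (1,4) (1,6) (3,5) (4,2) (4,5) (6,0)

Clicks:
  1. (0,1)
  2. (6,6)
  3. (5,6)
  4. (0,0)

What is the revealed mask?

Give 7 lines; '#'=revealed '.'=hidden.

Answer: ###....
###....
###....
###....
##.....
#######
.######

Derivation:
Click 1 (0,1) count=0: revealed 16 new [(0,0) (0,1) (0,2) (1,0) (1,1) (1,2) (2,0) (2,1) (2,2) (3,0) (3,1) (3,2) (4,0) (4,1) (5,0) (5,1)] -> total=16
Click 2 (6,6) count=0: revealed 11 new [(5,2) (5,3) (5,4) (5,5) (5,6) (6,1) (6,2) (6,3) (6,4) (6,5) (6,6)] -> total=27
Click 3 (5,6) count=1: revealed 0 new [(none)] -> total=27
Click 4 (0,0) count=0: revealed 0 new [(none)] -> total=27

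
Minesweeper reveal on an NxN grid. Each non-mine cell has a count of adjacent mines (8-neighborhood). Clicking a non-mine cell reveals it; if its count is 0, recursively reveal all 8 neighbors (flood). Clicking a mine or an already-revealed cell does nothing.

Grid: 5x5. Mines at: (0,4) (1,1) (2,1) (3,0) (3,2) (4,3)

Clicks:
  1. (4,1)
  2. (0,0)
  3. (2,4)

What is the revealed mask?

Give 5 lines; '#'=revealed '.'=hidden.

Answer: #....
...##
...##
...##
.#...

Derivation:
Click 1 (4,1) count=2: revealed 1 new [(4,1)] -> total=1
Click 2 (0,0) count=1: revealed 1 new [(0,0)] -> total=2
Click 3 (2,4) count=0: revealed 6 new [(1,3) (1,4) (2,3) (2,4) (3,3) (3,4)] -> total=8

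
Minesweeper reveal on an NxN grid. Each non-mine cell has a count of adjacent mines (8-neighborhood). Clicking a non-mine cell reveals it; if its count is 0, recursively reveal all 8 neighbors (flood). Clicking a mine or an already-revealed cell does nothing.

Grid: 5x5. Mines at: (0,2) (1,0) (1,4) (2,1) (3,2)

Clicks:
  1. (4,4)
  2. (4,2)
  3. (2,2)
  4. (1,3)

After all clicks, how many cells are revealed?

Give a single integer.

Click 1 (4,4) count=0: revealed 6 new [(2,3) (2,4) (3,3) (3,4) (4,3) (4,4)] -> total=6
Click 2 (4,2) count=1: revealed 1 new [(4,2)] -> total=7
Click 3 (2,2) count=2: revealed 1 new [(2,2)] -> total=8
Click 4 (1,3) count=2: revealed 1 new [(1,3)] -> total=9

Answer: 9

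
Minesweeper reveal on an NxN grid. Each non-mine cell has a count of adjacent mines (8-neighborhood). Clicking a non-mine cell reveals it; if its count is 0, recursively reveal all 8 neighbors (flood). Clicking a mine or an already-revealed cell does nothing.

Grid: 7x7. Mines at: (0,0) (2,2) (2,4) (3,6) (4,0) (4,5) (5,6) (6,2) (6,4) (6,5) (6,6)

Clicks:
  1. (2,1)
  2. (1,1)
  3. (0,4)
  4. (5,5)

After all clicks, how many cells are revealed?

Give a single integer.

Click 1 (2,1) count=1: revealed 1 new [(2,1)] -> total=1
Click 2 (1,1) count=2: revealed 1 new [(1,1)] -> total=2
Click 3 (0,4) count=0: revealed 13 new [(0,1) (0,2) (0,3) (0,4) (0,5) (0,6) (1,2) (1,3) (1,4) (1,5) (1,6) (2,5) (2,6)] -> total=15
Click 4 (5,5) count=5: revealed 1 new [(5,5)] -> total=16

Answer: 16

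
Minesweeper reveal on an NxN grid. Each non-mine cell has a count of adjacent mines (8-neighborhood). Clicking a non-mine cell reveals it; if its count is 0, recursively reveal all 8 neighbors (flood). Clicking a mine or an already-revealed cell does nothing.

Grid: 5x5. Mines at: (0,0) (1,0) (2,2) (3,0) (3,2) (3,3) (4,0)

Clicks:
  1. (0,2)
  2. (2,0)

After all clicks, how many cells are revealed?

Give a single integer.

Answer: 11

Derivation:
Click 1 (0,2) count=0: revealed 10 new [(0,1) (0,2) (0,3) (0,4) (1,1) (1,2) (1,3) (1,4) (2,3) (2,4)] -> total=10
Click 2 (2,0) count=2: revealed 1 new [(2,0)] -> total=11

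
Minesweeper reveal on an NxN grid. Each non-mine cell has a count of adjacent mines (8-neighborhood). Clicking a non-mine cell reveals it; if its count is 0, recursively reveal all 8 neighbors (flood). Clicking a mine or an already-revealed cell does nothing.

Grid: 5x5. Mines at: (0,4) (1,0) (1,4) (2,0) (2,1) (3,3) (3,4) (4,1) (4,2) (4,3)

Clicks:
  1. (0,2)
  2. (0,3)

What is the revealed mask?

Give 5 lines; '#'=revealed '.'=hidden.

Answer: .###.
.###.
.....
.....
.....

Derivation:
Click 1 (0,2) count=0: revealed 6 new [(0,1) (0,2) (0,3) (1,1) (1,2) (1,3)] -> total=6
Click 2 (0,3) count=2: revealed 0 new [(none)] -> total=6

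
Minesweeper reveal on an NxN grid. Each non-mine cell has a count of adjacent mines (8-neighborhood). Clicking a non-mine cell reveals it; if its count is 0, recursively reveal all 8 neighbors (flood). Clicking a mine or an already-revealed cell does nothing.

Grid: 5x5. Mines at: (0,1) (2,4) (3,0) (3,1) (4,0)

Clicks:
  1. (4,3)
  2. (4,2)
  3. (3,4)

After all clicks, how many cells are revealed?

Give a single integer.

Click 1 (4,3) count=0: revealed 6 new [(3,2) (3,3) (3,4) (4,2) (4,3) (4,4)] -> total=6
Click 2 (4,2) count=1: revealed 0 new [(none)] -> total=6
Click 3 (3,4) count=1: revealed 0 new [(none)] -> total=6

Answer: 6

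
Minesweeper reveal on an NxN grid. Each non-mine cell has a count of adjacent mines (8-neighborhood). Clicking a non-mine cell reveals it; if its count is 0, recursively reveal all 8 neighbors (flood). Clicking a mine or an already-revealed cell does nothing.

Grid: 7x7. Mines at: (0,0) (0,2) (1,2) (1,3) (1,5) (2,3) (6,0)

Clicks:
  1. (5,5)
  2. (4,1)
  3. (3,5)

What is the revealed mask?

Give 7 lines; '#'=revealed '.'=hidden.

Answer: .......
##.....
###.###
#######
#######
#######
.######

Derivation:
Click 1 (5,5) count=0: revealed 35 new [(1,0) (1,1) (2,0) (2,1) (2,2) (2,4) (2,5) (2,6) (3,0) (3,1) (3,2) (3,3) (3,4) (3,5) (3,6) (4,0) (4,1) (4,2) (4,3) (4,4) (4,5) (4,6) (5,0) (5,1) (5,2) (5,3) (5,4) (5,5) (5,6) (6,1) (6,2) (6,3) (6,4) (6,5) (6,6)] -> total=35
Click 2 (4,1) count=0: revealed 0 new [(none)] -> total=35
Click 3 (3,5) count=0: revealed 0 new [(none)] -> total=35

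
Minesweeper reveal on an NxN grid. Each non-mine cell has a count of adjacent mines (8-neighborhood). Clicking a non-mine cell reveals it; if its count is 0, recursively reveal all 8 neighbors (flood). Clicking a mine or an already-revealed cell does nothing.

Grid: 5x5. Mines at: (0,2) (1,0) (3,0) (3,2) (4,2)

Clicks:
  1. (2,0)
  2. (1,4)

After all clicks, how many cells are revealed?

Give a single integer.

Click 1 (2,0) count=2: revealed 1 new [(2,0)] -> total=1
Click 2 (1,4) count=0: revealed 10 new [(0,3) (0,4) (1,3) (1,4) (2,3) (2,4) (3,3) (3,4) (4,3) (4,4)] -> total=11

Answer: 11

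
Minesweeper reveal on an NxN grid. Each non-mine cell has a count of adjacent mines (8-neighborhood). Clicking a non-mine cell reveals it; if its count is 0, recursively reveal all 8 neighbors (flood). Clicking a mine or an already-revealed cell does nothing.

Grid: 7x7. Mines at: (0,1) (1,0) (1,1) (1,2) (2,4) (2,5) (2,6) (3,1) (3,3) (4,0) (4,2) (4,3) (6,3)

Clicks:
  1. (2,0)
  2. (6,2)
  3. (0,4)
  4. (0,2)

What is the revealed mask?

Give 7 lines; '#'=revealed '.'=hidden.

Click 1 (2,0) count=3: revealed 1 new [(2,0)] -> total=1
Click 2 (6,2) count=1: revealed 1 new [(6,2)] -> total=2
Click 3 (0,4) count=0: revealed 8 new [(0,3) (0,4) (0,5) (0,6) (1,3) (1,4) (1,5) (1,6)] -> total=10
Click 4 (0,2) count=3: revealed 1 new [(0,2)] -> total=11

Answer: ..#####
...####
#......
.......
.......
.......
..#....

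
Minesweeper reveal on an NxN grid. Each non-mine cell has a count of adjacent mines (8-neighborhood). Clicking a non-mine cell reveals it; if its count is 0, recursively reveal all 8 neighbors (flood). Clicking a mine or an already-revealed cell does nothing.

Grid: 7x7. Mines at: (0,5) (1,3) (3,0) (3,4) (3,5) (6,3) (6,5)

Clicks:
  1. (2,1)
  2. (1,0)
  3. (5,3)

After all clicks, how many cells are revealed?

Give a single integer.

Answer: 10

Derivation:
Click 1 (2,1) count=1: revealed 1 new [(2,1)] -> total=1
Click 2 (1,0) count=0: revealed 8 new [(0,0) (0,1) (0,2) (1,0) (1,1) (1,2) (2,0) (2,2)] -> total=9
Click 3 (5,3) count=1: revealed 1 new [(5,3)] -> total=10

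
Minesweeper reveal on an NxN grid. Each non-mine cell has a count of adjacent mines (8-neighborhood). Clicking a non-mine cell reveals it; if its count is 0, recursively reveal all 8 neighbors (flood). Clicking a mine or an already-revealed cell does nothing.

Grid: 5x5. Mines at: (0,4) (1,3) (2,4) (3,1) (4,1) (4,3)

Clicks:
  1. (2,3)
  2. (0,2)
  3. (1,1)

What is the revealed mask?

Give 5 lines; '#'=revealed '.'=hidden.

Click 1 (2,3) count=2: revealed 1 new [(2,3)] -> total=1
Click 2 (0,2) count=1: revealed 1 new [(0,2)] -> total=2
Click 3 (1,1) count=0: revealed 8 new [(0,0) (0,1) (1,0) (1,1) (1,2) (2,0) (2,1) (2,2)] -> total=10

Answer: ###..
###..
####.
.....
.....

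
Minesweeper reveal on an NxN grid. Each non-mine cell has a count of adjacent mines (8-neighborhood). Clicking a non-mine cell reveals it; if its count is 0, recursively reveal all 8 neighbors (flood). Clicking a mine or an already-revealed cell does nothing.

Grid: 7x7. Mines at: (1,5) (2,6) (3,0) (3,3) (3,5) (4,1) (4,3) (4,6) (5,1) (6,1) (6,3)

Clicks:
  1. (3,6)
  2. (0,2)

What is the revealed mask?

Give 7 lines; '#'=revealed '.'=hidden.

Answer: #####..
#####..
#####..
......#
.......
.......
.......

Derivation:
Click 1 (3,6) count=3: revealed 1 new [(3,6)] -> total=1
Click 2 (0,2) count=0: revealed 15 new [(0,0) (0,1) (0,2) (0,3) (0,4) (1,0) (1,1) (1,2) (1,3) (1,4) (2,0) (2,1) (2,2) (2,3) (2,4)] -> total=16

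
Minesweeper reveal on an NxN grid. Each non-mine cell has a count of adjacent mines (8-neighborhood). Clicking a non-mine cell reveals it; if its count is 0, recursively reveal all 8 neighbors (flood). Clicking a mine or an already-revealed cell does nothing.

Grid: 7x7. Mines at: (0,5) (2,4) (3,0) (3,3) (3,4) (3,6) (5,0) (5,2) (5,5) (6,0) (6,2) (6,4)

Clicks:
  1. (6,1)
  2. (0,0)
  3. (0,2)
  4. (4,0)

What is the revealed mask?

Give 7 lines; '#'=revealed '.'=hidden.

Click 1 (6,1) count=4: revealed 1 new [(6,1)] -> total=1
Click 2 (0,0) count=0: revealed 14 new [(0,0) (0,1) (0,2) (0,3) (0,4) (1,0) (1,1) (1,2) (1,3) (1,4) (2,0) (2,1) (2,2) (2,3)] -> total=15
Click 3 (0,2) count=0: revealed 0 new [(none)] -> total=15
Click 4 (4,0) count=2: revealed 1 new [(4,0)] -> total=16

Answer: #####..
#####..
####...
.......
#......
.......
.#.....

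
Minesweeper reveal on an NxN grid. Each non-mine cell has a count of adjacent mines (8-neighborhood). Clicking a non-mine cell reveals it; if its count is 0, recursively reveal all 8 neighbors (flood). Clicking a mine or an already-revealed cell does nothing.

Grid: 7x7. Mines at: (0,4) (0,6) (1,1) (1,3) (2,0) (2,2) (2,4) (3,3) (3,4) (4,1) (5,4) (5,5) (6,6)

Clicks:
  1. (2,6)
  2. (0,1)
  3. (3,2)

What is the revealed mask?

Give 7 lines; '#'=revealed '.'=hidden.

Click 1 (2,6) count=0: revealed 8 new [(1,5) (1,6) (2,5) (2,6) (3,5) (3,6) (4,5) (4,6)] -> total=8
Click 2 (0,1) count=1: revealed 1 new [(0,1)] -> total=9
Click 3 (3,2) count=3: revealed 1 new [(3,2)] -> total=10

Answer: .#.....
.....##
.....##
..#..##
.....##
.......
.......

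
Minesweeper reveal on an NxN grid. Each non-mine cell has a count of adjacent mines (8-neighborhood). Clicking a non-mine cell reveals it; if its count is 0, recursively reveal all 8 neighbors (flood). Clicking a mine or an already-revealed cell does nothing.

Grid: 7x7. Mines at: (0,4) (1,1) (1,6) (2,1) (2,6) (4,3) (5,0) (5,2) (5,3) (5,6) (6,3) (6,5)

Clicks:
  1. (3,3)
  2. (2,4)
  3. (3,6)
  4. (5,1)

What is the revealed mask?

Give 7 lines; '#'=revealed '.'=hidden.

Answer: .......
..####.
..####.
..#####
.......
.#.....
.......

Derivation:
Click 1 (3,3) count=1: revealed 1 new [(3,3)] -> total=1
Click 2 (2,4) count=0: revealed 11 new [(1,2) (1,3) (1,4) (1,5) (2,2) (2,3) (2,4) (2,5) (3,2) (3,4) (3,5)] -> total=12
Click 3 (3,6) count=1: revealed 1 new [(3,6)] -> total=13
Click 4 (5,1) count=2: revealed 1 new [(5,1)] -> total=14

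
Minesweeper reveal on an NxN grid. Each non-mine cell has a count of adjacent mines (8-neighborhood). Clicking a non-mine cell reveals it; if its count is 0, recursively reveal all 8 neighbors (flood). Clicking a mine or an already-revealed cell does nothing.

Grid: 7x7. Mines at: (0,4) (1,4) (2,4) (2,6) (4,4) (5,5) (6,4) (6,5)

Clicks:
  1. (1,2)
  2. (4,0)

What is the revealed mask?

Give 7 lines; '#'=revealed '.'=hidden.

Answer: ####...
####...
####...
####...
####...
####...
####...

Derivation:
Click 1 (1,2) count=0: revealed 28 new [(0,0) (0,1) (0,2) (0,3) (1,0) (1,1) (1,2) (1,3) (2,0) (2,1) (2,2) (2,3) (3,0) (3,1) (3,2) (3,3) (4,0) (4,1) (4,2) (4,3) (5,0) (5,1) (5,2) (5,3) (6,0) (6,1) (6,2) (6,3)] -> total=28
Click 2 (4,0) count=0: revealed 0 new [(none)] -> total=28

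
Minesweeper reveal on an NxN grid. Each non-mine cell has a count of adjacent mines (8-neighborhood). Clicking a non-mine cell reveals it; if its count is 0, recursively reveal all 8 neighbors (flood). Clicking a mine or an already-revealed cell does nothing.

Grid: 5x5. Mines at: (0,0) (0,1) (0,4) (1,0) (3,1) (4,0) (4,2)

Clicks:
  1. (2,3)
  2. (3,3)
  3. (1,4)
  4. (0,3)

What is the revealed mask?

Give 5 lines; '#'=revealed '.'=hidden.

Click 1 (2,3) count=0: revealed 11 new [(1,2) (1,3) (1,4) (2,2) (2,3) (2,4) (3,2) (3,3) (3,4) (4,3) (4,4)] -> total=11
Click 2 (3,3) count=1: revealed 0 new [(none)] -> total=11
Click 3 (1,4) count=1: revealed 0 new [(none)] -> total=11
Click 4 (0,3) count=1: revealed 1 new [(0,3)] -> total=12

Answer: ...#.
..###
..###
..###
...##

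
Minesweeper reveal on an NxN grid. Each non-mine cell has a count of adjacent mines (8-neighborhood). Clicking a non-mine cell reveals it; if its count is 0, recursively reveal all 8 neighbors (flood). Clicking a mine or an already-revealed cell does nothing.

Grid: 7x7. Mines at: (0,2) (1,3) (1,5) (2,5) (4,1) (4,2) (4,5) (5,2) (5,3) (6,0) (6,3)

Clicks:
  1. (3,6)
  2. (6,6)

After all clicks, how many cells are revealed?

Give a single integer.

Answer: 7

Derivation:
Click 1 (3,6) count=2: revealed 1 new [(3,6)] -> total=1
Click 2 (6,6) count=0: revealed 6 new [(5,4) (5,5) (5,6) (6,4) (6,5) (6,6)] -> total=7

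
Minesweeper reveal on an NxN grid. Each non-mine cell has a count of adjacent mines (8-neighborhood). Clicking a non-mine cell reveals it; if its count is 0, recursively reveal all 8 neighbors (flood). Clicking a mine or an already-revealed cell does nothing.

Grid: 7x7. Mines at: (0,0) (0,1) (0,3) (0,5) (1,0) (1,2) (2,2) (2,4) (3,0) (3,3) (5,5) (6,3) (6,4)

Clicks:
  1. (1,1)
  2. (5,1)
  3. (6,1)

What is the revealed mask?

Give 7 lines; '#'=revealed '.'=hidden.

Answer: .......
.#.....
.......
.......
###....
###....
###....

Derivation:
Click 1 (1,1) count=5: revealed 1 new [(1,1)] -> total=1
Click 2 (5,1) count=0: revealed 9 new [(4,0) (4,1) (4,2) (5,0) (5,1) (5,2) (6,0) (6,1) (6,2)] -> total=10
Click 3 (6,1) count=0: revealed 0 new [(none)] -> total=10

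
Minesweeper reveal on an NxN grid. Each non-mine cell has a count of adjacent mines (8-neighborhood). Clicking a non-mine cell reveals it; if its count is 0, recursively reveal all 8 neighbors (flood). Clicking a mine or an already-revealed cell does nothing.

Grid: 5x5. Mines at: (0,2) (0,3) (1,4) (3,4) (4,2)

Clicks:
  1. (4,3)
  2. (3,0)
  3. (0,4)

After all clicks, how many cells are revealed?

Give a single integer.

Click 1 (4,3) count=2: revealed 1 new [(4,3)] -> total=1
Click 2 (3,0) count=0: revealed 16 new [(0,0) (0,1) (1,0) (1,1) (1,2) (1,3) (2,0) (2,1) (2,2) (2,3) (3,0) (3,1) (3,2) (3,3) (4,0) (4,1)] -> total=17
Click 3 (0,4) count=2: revealed 1 new [(0,4)] -> total=18

Answer: 18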